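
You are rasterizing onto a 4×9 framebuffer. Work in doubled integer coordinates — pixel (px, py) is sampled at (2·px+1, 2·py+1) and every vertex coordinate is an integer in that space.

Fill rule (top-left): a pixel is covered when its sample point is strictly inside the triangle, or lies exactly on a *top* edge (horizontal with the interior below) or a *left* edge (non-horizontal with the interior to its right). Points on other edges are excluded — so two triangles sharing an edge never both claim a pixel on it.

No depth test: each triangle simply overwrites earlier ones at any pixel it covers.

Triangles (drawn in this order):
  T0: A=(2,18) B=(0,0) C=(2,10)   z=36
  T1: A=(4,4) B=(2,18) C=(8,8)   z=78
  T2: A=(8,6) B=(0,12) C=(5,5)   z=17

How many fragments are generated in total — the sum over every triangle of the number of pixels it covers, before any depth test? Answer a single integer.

T0:
  2·area = 16
  edge (2, 18)→(0, 0): d=(-2,-18) top-left  bias=+0
  edge (0, 0)→(2, 10): d=(2,10) right/bottom  bias=-1
  edge (2, 10)→(2, 18): d=(0,8) right/bottom  bias=-1
    (0,2)@(1, 5): e=[8,0,8] → ·  [on edge]
    (0,3)@(1, 7): e=[4,4,8] → █
    (1,3)@(3, 7): e=[40,-16,-8] → ·
    (0,4)@(1, 9): e=[0,8,8] → █  [on edge]
    (1,4)@(3, 9): e=[36,-12,-8] → ·
    (0,5)@(1, 11): e=[-4,12,8] → ·
    (1,7)@(3, 15): e=[24,0,-8] → ·  [on edge]
  covered (2 px):
    · · · ·
    · · · ·
    · · · ·
    █ · · ·
    █ · · ·
    · · · ·
    · · · ·
    · · · ·
    · · · ·
T1:
  2·area = 64  (B↔C swapped to make it positive)
  edge (4, 4)→(8, 8): d=(4,4) right/bottom  bias=-1
  edge (8, 8)→(2, 18): d=(-6,10) right/bottom  bias=-1
  edge (2, 18)→(4, 4): d=(2,-14) top-left  bias=+0
    (0,0)@(1, 1): e=[0,112,-48] → ·  [on edge]
    (1,1)@(3, 3): e=[0,80,-16] → ·  [on edge]
    (2,2)@(5, 5): e=[0,48,16] → ·  [on edge]
    (2,3)@(5, 7): e=[8,36,20] → █
    (3,3)@(7, 7): e=[0,16,48] → ·  [on edge]
    (2,4)@(5, 9): e=[16,24,24] → █
    (3,4)@(7, 9): e=[8,4,52] → █
    (1,5)@(3, 11): e=[32,32,0] → █  [on edge]
    (3,5)@(7, 11): e=[16,-8,56] → ·
    (1,6)@(3, 13): e=[40,20,4] → █
    (2,6)@(5, 13): e=[32,0,32] → ·  [on edge]
    (1,7)@(3, 15): e=[48,8,8] → █
  covered (7 px):
    · · · ·
    · · · ·
    · · · ·
    · · █ ·
    · · █ █
    · █ █ ·
    · █ · ·
    · █ · ·
    · · · ·
T2:
  2·area = 26
  edge (8, 6)→(0, 12): d=(-8,6) right/bottom  bias=-1
  edge (0, 12)→(5, 5): d=(5,-7) top-left  bias=+0
  edge (5, 5)→(8, 6): d=(3,1) right/bottom  bias=-1
    (2,2)@(5, 5): e=[26,0,0] → ·  [on edge]
    (2,3)@(5, 7): e=[10,10,6] → █
    (3,3)@(7, 7): e=[-2,24,4] → ·
    (1,4)@(3, 9): e=[6,6,14] → █
    (2,4)@(5, 9): e=[-6,20,12] → ·
    (0,5)@(1, 11): e=[2,2,22] → █
    (1,5)@(3, 11): e=[-10,16,20] → ·
    (0,6)@(1, 13): e=[-14,12,28] → ·
  covered (3 px):
    · · · ·
    · · · ·
    · · · ·
    · · █ ·
    · █ · ·
    █ · · ·
    · · · ·
    · · · ·
    · · · ·

Answer: 12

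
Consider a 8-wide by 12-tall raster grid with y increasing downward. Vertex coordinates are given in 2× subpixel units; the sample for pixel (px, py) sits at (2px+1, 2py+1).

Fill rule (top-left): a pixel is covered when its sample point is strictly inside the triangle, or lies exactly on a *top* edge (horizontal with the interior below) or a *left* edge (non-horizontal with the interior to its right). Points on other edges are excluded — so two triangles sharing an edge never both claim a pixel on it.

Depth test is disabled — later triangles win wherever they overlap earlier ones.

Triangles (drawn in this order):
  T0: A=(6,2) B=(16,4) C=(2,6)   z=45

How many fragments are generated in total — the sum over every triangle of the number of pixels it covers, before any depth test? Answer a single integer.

T0:
  2·area = 48
  edge (6, 2)→(16, 4): d=(10,2) right/bottom  bias=-1
  edge (16, 4)→(2, 6): d=(-14,2) right/bottom  bias=-1
  edge (2, 6)→(6, 2): d=(4,-4) top-left  bias=+0
    (0,0)@(1, 1): e=[0,72,-24] → ·  [on edge]
    (3,0)@(7, 1): e=[-12,60,0] → ·  [on edge]
    (2,1)@(5, 3): e=[12,36,0] → █  [on edge]
    (3,1)@(7, 3): e=[8,32,8] → █
    (4,1)@(9, 3): e=[4,28,16] → █
    (5,1)@(11, 3): e=[0,24,24] → ·  [on edge]
    (1,2)@(3, 5): e=[36,12,0] → █  [on edge]
    (4,2)@(9, 5): e=[24,0,24] → ·  [on edge]
    (0,3)@(1, 7): e=[60,-12,0] → ·  [on edge]
    (1,3)@(3, 7): e=[56,-16,8] → ·
    (2,3)@(5, 7): e=[52,-20,16] → ·
    (3,3)@(7, 7): e=[48,-24,24] → ·
  covered (6 px):
    · · · · · · · ·
    · · █ █ █ · · ·
    · █ █ █ · · · ·
    · · · · · · · ·
    · · · · · · · ·
    · · · · · · · ·
    · · · · · · · ·
    · · · · · · · ·
    · · · · · · · ·
    · · · · · · · ·
    · · · · · · · ·
    · · · · · · · ·

Answer: 6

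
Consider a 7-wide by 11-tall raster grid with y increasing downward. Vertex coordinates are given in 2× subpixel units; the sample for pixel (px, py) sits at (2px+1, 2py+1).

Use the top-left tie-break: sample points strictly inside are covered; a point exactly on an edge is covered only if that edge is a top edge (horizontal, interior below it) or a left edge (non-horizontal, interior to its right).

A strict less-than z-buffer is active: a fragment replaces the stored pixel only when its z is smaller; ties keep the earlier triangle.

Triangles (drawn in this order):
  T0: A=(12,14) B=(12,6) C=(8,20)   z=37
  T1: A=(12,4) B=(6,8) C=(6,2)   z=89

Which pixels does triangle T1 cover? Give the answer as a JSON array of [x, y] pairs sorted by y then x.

T0:
  2·area = 32  (B↔C swapped to make it positive)
  edge (12, 14)→(8, 20): d=(-4,6) right/bottom  bias=-1
  edge (8, 20)→(12, 6): d=(4,-14) top-left  bias=+0
  edge (12, 6)→(12, 14): d=(0,8) right/bottom  bias=-1
    (5,5)@(11, 11): e=[18,6,8] → #
    (6,5)@(13, 11): e=[6,34,-8] → ·
    (5,6)@(11, 13): e=[10,14,8] → #
    (6,6)@(13, 13): e=[-2,42,-8] → ·
    (5,7)@(11, 15): e=[2,22,8] → #
    (6,7)@(13, 15): e=[-10,50,-8] → ·
    (4,8)@(9, 17): e=[6,2,24] → #
    (5,8)@(11, 17): e=[-6,30,8] → ·
    (4,9)@(9, 19): e=[-2,10,24] → ·
  covered (4 px):
    · · · · · · ·
    · · · · · · ·
    · · · · · · ·
    · · · · · · ·
    · · · · · · ·
    · · · · · # ·
    · · · · · # ·
    · · · · · # ·
    · · · · # · ·
    · · · · · · ·
    · · · · · · ·
T1:
  2·area = 36
  edge (12, 4)→(6, 8): d=(-6,4) right/bottom  bias=-1
  edge (6, 8)→(6, 2): d=(0,-6) top-left  bias=+0
  edge (6, 2)→(12, 4): d=(6,2) right/bottom  bias=-1
    (1,0)@(3, 1): e=[54,-18,0] → ·  [on edge]
    (3,1)@(7, 3): e=[26,6,4] → #
    (4,1)@(9, 3): e=[18,18,0] → ·  [on edge]
    (3,2)@(7, 5): e=[14,6,16] → #
    (4,2)@(9, 5): e=[6,18,12] → #
    (5,2)@(11, 5): e=[-2,30,8] → ·
    (3,3)@(7, 7): e=[2,6,28] → #
    (4,3)@(9, 7): e=[-6,18,24] → ·
    (3,4)@(7, 9): e=[-10,6,40] → ·
  covered (4 px):
    · · · · · · ·
    · · · # · · ·
    · · · # # · ·
    · · · # · · ·
    · · · · · · ·
    · · · · · · ·
    · · · · · · ·
    · · · · · · ·
    · · · · · · ·
    · · · · · · ·
    · · · · · · ·

Final: [[3,1],[3,2],[4,2],[3,3]]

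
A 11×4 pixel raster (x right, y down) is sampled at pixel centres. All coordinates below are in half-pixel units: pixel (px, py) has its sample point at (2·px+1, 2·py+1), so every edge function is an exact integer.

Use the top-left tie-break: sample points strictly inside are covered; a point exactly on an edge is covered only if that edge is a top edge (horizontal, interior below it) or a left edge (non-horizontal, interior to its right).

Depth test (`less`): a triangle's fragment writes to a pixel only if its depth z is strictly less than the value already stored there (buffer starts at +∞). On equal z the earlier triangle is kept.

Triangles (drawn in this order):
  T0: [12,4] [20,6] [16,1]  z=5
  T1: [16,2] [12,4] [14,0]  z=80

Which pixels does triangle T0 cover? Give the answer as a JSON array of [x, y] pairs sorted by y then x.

T0:
  2·area = 32  (B↔C swapped to make it positive)
  edge (12, 4)→(16, 1): d=(4,-3) top-left  bias=+0
  edge (16, 1)→(20, 6): d=(4,5) right/bottom  bias=-1
  edge (20, 6)→(12, 4): d=(-8,-2) top-left  bias=+0
    (7,1)@(15, 3): e=[5,13,14] → #
    (8,1)@(17, 3): e=[11,3,18] → #
    (9,1)@(19, 3): e=[17,-7,22] → ·
    (7,2)@(15, 5): e=[13,21,-2] → ·
    (8,2)@(17, 5): e=[19,11,2] → #
    (9,2)@(19, 5): e=[25,1,6] → #
    (10,2)@(21, 5): e=[31,-9,10] → ·
    (8,3)@(17, 7): e=[27,19,-14] → ·
    (9,3)@(19, 7): e=[33,9,-10] → ·
  covered (4 px):
    · · · · · · · · · · ·
    · · · · · · · # # · ·
    · · · · · · · · # # ·
    · · · · · · · · · · ·
T1:
  2·area = 12
  edge (16, 2)→(12, 4): d=(-4,2) right/bottom  bias=-1
  edge (12, 4)→(14, 0): d=(2,-4) top-left  bias=+0
  edge (14, 0)→(16, 2): d=(2,2) right/bottom  bias=-1
    (7,0)@(15, 1): e=[6,6,0] → ·  [on edge]
    (6,1)@(13, 3): e=[2,2,8] → #
    (7,1)@(15, 3): e=[-2,10,4] → ·
    (8,1)@(17, 3): e=[-6,18,0] → ·  [on edge]
    (6,2)@(13, 5): e=[-6,6,12] → ·
    (9,2)@(19, 5): e=[-18,30,0] → ·  [on edge]
    (10,3)@(21, 7): e=[-30,42,0] → ·  [on edge]
  covered (1 px):
    · · · · · · · · · · ·
    · · · · · · # · · · ·
    · · · · · · · · · · ·
    · · · · · · · · · · ·

Answer: [[7,1],[8,1],[8,2],[9,2]]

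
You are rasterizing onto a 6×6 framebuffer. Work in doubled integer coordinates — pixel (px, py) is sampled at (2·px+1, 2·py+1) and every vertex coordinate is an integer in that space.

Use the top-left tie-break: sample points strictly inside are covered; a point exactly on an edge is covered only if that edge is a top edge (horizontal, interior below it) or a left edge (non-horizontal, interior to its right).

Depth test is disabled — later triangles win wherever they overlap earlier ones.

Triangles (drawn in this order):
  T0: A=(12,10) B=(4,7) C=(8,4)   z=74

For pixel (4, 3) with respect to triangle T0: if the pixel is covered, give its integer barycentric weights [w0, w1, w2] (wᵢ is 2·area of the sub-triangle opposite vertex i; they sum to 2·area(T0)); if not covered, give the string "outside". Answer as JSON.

T0:
  2·area = 36
  edge (12, 10)→(4, 7): d=(-8,-3) top-left  bias=+0
  edge (4, 7)→(8, 4): d=(4,-3) top-left  bias=+0
  edge (8, 4)→(12, 10): d=(4,6) right/bottom  bias=-1
    (3,2)@(7, 5): e=[25,1,10] → X
    (4,2)@(9, 5): e=[31,7,-2] → .
    (2,3)@(5, 7): e=[3,3,30] → X
    (4,3)@(9, 7): e=[15,15,6] → X
    (5,3)@(11, 7): e=[21,21,-6] → .
    (2,4)@(5, 9): e=[-13,11,38] → .
    (3,4)@(7, 9): e=[-7,17,26] → .
    (4,4)@(9, 9): e=[-1,23,14] → .
    (5,4)@(11, 9): e=[5,29,2] → X
    (5,5)@(11, 11): e=[-11,37,10] → .
  covered (5 px):
    . . . . . .
    . . . . . .
    . . . X . .
    . . X X X .
    . . . . . X
    . . . . . .

Final: [15,6,15]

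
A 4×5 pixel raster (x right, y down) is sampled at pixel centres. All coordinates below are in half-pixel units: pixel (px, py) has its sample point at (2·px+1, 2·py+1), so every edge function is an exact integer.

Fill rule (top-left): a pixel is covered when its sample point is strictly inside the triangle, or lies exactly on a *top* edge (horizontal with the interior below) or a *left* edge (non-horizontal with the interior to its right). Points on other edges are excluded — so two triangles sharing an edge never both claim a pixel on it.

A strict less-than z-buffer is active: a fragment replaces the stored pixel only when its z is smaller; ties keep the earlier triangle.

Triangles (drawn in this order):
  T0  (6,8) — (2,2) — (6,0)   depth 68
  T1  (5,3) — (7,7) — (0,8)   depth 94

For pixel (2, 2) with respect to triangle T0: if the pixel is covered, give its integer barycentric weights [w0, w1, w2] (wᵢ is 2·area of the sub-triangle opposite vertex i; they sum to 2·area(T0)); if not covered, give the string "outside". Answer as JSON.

T0:
  2·area = 32
  edge (6, 8)→(2, 2): d=(-4,-6) top-left  bias=+0
  edge (2, 2)→(6, 0): d=(4,-2) top-left  bias=+0
  edge (6, 0)→(6, 8): d=(0,8) right/bottom  bias=-1
    (2,0)@(5, 1): e=[22,2,8] → #
    (3,0)@(7, 1): e=[34,6,-8] → ·
    (1,1)@(3, 3): e=[2,6,24] → #
    (3,1)@(7, 3): e=[26,14,-8] → ·
    (1,2)@(3, 5): e=[-6,14,24] → ·
    (2,2)@(5, 5): e=[6,18,8] → #
    (3,2)@(7, 5): e=[18,22,-8] → ·
    (2,3)@(5, 7): e=[-2,26,8] → ·
  covered (4 px):
    · · # ·
    · # # ·
    · · # ·
    · · · ·
    · · · ·
T1:
  2·area = 30
  edge (5, 3)→(7, 7): d=(2,4) right/bottom  bias=-1
  edge (7, 7)→(0, 8): d=(-7,1) right/bottom  bias=-1
  edge (0, 8)→(5, 3): d=(5,-5) top-left  bias=+0
    (3,0)@(7, 1): e=[-12,42,0] → ·  [on edge]
    (2,1)@(5, 3): e=[0,30,0] → ·  [on edge]
    (1,2)@(3, 5): e=[12,18,0] → #  [on edge]
    (2,2)@(5, 5): e=[4,16,10] → #
    (3,2)@(7, 5): e=[-4,14,20] → ·
    (0,3)@(1, 7): e=[24,6,0] → #  [on edge]
    (3,3)@(7, 7): e=[0,0,30] → ·  [on edge]
    (0,4)@(1, 9): e=[28,-8,10] → ·
    (1,4)@(3, 9): e=[20,-10,20] → ·
    (2,4)@(5, 9): e=[12,-12,30] → ·
  covered (5 px):
    · · · ·
    · · · ·
    · # # ·
    # # # ·
    · · · ·

Final: [18,8,6]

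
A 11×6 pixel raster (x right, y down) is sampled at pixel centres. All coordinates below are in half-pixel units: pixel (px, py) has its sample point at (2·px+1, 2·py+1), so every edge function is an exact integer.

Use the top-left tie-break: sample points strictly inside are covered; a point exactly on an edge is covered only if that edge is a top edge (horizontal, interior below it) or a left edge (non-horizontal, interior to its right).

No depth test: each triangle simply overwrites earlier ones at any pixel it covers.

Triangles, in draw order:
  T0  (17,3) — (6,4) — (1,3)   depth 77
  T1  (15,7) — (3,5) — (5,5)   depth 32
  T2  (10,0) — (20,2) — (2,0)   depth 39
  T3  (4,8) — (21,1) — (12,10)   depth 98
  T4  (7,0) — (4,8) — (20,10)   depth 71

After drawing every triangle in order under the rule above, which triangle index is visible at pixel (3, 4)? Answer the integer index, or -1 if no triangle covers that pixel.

T0:
  2·area = 16
  edge (17, 3)→(6, 4): d=(-11,1) right/bottom  bias=-1
  edge (6, 4)→(1, 3): d=(-5,-1) top-left  bias=+0
  edge (1, 3)→(17, 3): d=(16,0) top-left  bias=+0
    (0,1)@(1, 3): e=[16,0,0] → █  [on edge]
    (1,1)@(3, 3): e=[14,2,0] → █  [on edge]
    (2,1)@(5, 3): e=[12,4,0] → █  [on edge]
    (3,1)@(7, 3): e=[10,6,0] → █  [on edge]
    (4,1)@(9, 3): e=[8,8,0] → █  [on edge]
    (5,1)@(11, 3): e=[6,10,0] → █  [on edge]
    (6,1)@(13, 3): e=[4,12,0] → █  [on edge]
    (7,1)@(15, 3): e=[2,14,0] → █  [on edge]
    (8,1)@(17, 3): e=[0,16,0] → ·  [on edge]
    (9,1)@(19, 3): e=[-2,18,0] → ·  [on edge]
    (10,1)@(21, 3): e=[-4,20,0] → ·  [on edge]
    (0,2)@(1, 5): e=[-6,-10,32] → ·
    (5,2)@(11, 5): e=[-16,0,32] → ·  [on edge]
    (10,3)@(21, 7): e=[-48,0,64] → ·  [on edge]
  covered (8 px):
    · · · · · · · · · · ·
    █ █ █ █ █ █ █ █ · · ·
    · · · · · · · · · · ·
    · · · · · · · · · · ·
    · · · · · · · · · · ·
    · · · · · · · · · · ·
T1:
  2·area = 4
  edge (15, 7)→(3, 5): d=(-12,-2) top-left  bias=+0
  edge (3, 5)→(5, 5): d=(2,0) top-left  bias=+0
  edge (5, 5)→(15, 7): d=(10,2) right/bottom  bias=-1
    (0,2)@(1, 5): e=[-4,0,8] → ·  [on edge]
    (1,2)@(3, 5): e=[0,0,4] → █  [on edge]
    (2,2)@(5, 5): e=[4,0,0] → ·  [on edge]
    (3,2)@(7, 5): e=[8,0,-4] → ·  [on edge]
    (4,2)@(9, 5): e=[12,0,-8] → ·  [on edge]
    (5,2)@(11, 5): e=[16,0,-12] → ·  [on edge]
    (6,2)@(13, 5): e=[20,0,-16] → ·  [on edge]
    (7,2)@(15, 5): e=[24,0,-20] → ·  [on edge]
    (8,2)@(17, 5): e=[28,0,-24] → ·  [on edge]
    (9,2)@(19, 5): e=[32,0,-28] → ·  [on edge]
    (10,2)@(21, 5): e=[36,0,-32] → ·  [on edge]
    (1,3)@(3, 7): e=[-24,4,24] → ·
    (7,3)@(15, 7): e=[0,4,0] → ·  [on edge]
  covered (1 px):
    · · · · · · · · · · ·
    · · · · · · · · · · ·
    · █ · · · · · · · · ·
    · · · · · · · · · · ·
    · · · · · · · · · · ·
    · · · · · · · · · · ·
T2:
  2·area = 16
  edge (10, 0)→(20, 2): d=(10,2) right/bottom  bias=-1
  edge (20, 2)→(2, 0): d=(-18,-2) top-left  bias=+0
  edge (2, 0)→(10, 0): d=(8,0) top-left  bias=+0
    (5,0)@(11, 1): e=[8,0,8] → █  [on edge]
    (6,0)@(13, 1): e=[4,4,8] → █
    (7,0)@(15, 1): e=[0,8,8] → ·  [on edge]
    (5,1)@(11, 3): e=[28,-36,24] → ·
    (6,1)@(13, 3): e=[24,-32,24] → ·
  covered (2 px):
    · · · · · █ █ · · · ·
    · · · · · · · · · · ·
    · · · · · · · · · · ·
    · · · · · · · · · · ·
    · · · · · · · · · · ·
    · · · · · · · · · · ·
T3:
  2·area = 90
  edge (4, 8)→(21, 1): d=(17,-7) top-left  bias=+0
  edge (21, 1)→(12, 10): d=(-9,9) right/bottom  bias=-1
  edge (12, 10)→(4, 8): d=(-8,-2) top-left  bias=+0
    (10,0)@(21, 1): e=[0,0,90] → ·  [on edge]
    (8,1)@(17, 3): e=[6,18,66] → █
    (9,1)@(19, 3): e=[20,0,70] → ·  [on edge]
    (6,2)@(13, 5): e=[12,36,42] → █
    (7,2)@(15, 5): e=[26,18,46] → █
    (8,2)@(17, 5): e=[40,0,50] → ·  [on edge]
    (3,3)@(7, 7): e=[4,72,14] → █
    (4,3)@(9, 7): e=[18,54,18] → █
    (5,3)@(11, 7): e=[32,36,22] → █
    (7,3)@(15, 7): e=[60,0,30] → ·  [on edge]
    (3,4)@(7, 9): e=[38,54,-2] → ·
    (4,4)@(9, 9): e=[52,36,2] → █
    (6,4)@(13, 9): e=[80,0,10] → ·  [on edge]
    (5,5)@(11, 11): e=[100,0,-10] → ·  [on edge]
  covered (9 px):
    · · · · · · · · · · ·
    · · · · · · · · █ · ·
    · · · · · · █ █ · · ·
    · · · █ █ █ █ · · · ·
    · · · · █ █ · · · · ·
    · · · · · · · · · · ·
T4:
  2·area = 134  (B↔C swapped to make it positive)
  edge (7, 0)→(20, 10): d=(13,10) right/bottom  bias=-1
  edge (20, 10)→(4, 8): d=(-16,-2) top-left  bias=+0
  edge (4, 8)→(7, 0): d=(3,-8) top-left  bias=+0
    (3,0)@(7, 1): e=[13,118,3] → █
    (4,0)@(9, 1): e=[-7,122,19] → ·
    (3,1)@(7, 3): e=[39,86,9] → █
    (4,1)@(9, 3): e=[19,90,25] → █
    (5,1)@(11, 3): e=[-1,94,41] → ·
    (3,2)@(7, 5): e=[65,54,15] → █
    (5,2)@(11, 5): e=[25,62,47] → █
    (6,2)@(13, 5): e=[5,66,63] → █
    (7,2)@(15, 5): e=[-15,70,79] → ·
    (2,3)@(5, 7): e=[111,18,5] → █
    (7,3)@(15, 7): e=[11,38,85] → █
    (8,3)@(17, 7): e=[-9,42,101] → ·
  covered (16 px):
    · · · █ · · · · · · ·
    · · · █ █ · · · · · ·
    · · · █ █ █ █ · · · ·
    · · █ █ █ █ █ █ · · ·
    · · · · · · █ █ █ · ·
    · · · · · · · · · · ·

Z-buffer (winner per pixel, '.' = empty):
  . . . 4 . 2 2 . . . .
  0 0 0 4 4 0 0 0 3 . .
  . 1 . 4 4 4 4 3 . . .
  . . 4 4 4 4 4 4 . . .
  . . . . 3 3 4 4 4 . .
  . . . . . . . . . . .

Answer: -1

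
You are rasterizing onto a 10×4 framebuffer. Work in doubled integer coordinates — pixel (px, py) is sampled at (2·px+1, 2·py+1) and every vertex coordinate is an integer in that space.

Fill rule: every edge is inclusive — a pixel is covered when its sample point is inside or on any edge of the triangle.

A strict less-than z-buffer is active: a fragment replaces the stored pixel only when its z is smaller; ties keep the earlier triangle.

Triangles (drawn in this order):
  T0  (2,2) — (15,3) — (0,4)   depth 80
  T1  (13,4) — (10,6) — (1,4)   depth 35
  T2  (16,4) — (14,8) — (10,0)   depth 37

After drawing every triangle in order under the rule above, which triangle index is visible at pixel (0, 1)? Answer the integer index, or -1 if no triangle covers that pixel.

T0:
  2·area = 28
  edge (2, 2)→(15, 3): d=(13,1) inclusive
  edge (15, 3)→(0, 4): d=(-15,1) inclusive
  edge (0, 4)→(2, 2): d=(2,-2) inclusive
    (1,0)@(3, 1): e=[-14,42,0] → .  [on edge]
    (0,1)@(1, 3): e=[14,14,0] → X  [on edge]
    (1,1)@(3, 3): e=[12,12,4] → X
    (2,1)@(5, 3): e=[10,10,8] → X
    (3,1)@(7, 3): e=[8,8,12] → X
    (4,1)@(9, 3): e=[6,6,16] → X
    (5,1)@(11, 3): e=[4,4,20] → X
    (6,1)@(13, 3): e=[2,2,24] → X
    (7,1)@(15, 3): e=[0,0,28] → X  [on edge]
    (8,1)@(17, 3): e=[-2,-2,32] → .
    (0,2)@(1, 5): e=[40,-16,4] → .
    (1,2)@(3, 5): e=[38,-18,8] → .
  covered (8 px):
    . . . . . . . . . .
    X X X X X X X X . .
    . . . . . . . . . .
    . . . . . . . . . .
T1:
  2·area = 24
  edge (13, 4)→(10, 6): d=(-3,2) inclusive
  edge (10, 6)→(1, 4): d=(-9,-2) inclusive
  edge (1, 4)→(13, 4): d=(12,0) inclusive
    (3,2)@(7, 5): e=[9,3,12] → X
    (4,2)@(9, 5): e=[5,7,12] → X
    (5,2)@(11, 5): e=[1,11,12] → X
    (6,2)@(13, 5): e=[-3,15,12] → .
    (3,3)@(7, 7): e=[3,-15,36] → .
    (4,3)@(9, 7): e=[-1,-11,36] → .
    (5,3)@(11, 7): e=[-5,-7,36] → .
  covered (3 px):
    . . . . . . . . . .
    . . . . . . . . . .
    . . . X X X . . . .
    . . . . . . . . . .
T2:
  2·area = 32
  edge (16, 4)→(14, 8): d=(-2,4) inclusive
  edge (14, 8)→(10, 0): d=(-4,-8) inclusive
  edge (10, 0)→(16, 4): d=(6,4) inclusive
    (5,0)@(11, 1): e=[26,4,2] → X
    (6,0)@(13, 1): e=[18,20,-6] → .
    (5,1)@(11, 3): e=[22,-4,14] → .
    (6,1)@(13, 3): e=[14,12,6] → X
    (7,1)@(15, 3): e=[6,28,-2] → .
    (6,2)@(13, 5): e=[10,4,18] → X
    (7,2)@(15, 5): e=[2,20,10] → X
    (8,2)@(17, 5): e=[-6,36,2] → .
    (6,3)@(13, 7): e=[6,-4,30] → .
    (7,3)@(15, 7): e=[-2,12,22] → .
  covered (4 px):
    . . . . . X . . . .
    . . . . . . X . . .
    . . . . . . X X . .
    . . . . . . . . . .

Z-buffer (winner per pixel, '.' = empty):
  . . . . . 2 . . . .
  0 0 0 0 0 0 2 0 . .
  . . . 1 1 1 2 2 . .
  . . . . . . . . . .

Answer: 0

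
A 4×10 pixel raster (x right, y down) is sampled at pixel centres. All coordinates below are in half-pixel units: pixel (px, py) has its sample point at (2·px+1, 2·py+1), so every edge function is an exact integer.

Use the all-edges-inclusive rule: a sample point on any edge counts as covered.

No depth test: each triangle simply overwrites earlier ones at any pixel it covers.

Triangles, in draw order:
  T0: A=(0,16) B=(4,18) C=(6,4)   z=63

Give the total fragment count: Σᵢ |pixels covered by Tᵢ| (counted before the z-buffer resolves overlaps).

T0:
  2·area = 60  (B↔C swapped to make it positive)
  edge (0, 16)→(6, 4): d=(6,-12) inclusive
  edge (6, 4)→(4, 18): d=(-2,14) inclusive
  edge (4, 18)→(0, 16): d=(-4,-2) inclusive
    (2,3)@(5, 7): e=[6,8,46] → X
    (3,3)@(7, 7): e=[30,-20,50] → .
    (2,4)@(5, 9): e=[18,4,38] → X
    (3,4)@(7, 9): e=[42,-24,42] → .
    (1,5)@(3, 11): e=[6,28,26] → X
    (2,5)@(5, 11): e=[30,0,30] → X  [on edge]
    (3,5)@(7, 11): e=[54,-28,34] → .
    (1,6)@(3, 13): e=[18,24,18] → X
    (2,6)@(5, 13): e=[42,-4,22] → .
    (0,7)@(1, 15): e=[6,48,6] → X
    (2,7)@(5, 15): e=[54,-8,14] → .
    (0,8)@(1, 17): e=[18,44,-2] → .
  covered (8 px):
    . . . .
    . . . .
    . . . .
    . . X .
    . . X .
    . X X .
    . X . .
    X X . .
    . X . .
    . . . .

Answer: 8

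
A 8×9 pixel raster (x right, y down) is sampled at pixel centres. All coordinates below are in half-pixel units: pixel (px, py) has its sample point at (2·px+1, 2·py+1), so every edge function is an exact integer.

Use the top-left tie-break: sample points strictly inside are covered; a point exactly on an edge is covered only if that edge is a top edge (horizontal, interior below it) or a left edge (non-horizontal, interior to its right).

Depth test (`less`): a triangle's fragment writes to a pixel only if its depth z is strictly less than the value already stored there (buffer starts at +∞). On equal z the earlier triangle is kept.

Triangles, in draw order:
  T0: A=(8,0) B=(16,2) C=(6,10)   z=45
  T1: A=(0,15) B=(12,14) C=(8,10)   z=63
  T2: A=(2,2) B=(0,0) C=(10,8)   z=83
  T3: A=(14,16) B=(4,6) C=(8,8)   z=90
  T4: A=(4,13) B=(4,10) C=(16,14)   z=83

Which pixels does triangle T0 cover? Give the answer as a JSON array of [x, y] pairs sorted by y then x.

T0:
  2·area = 84
  edge (8, 0)→(16, 2): d=(8,2) right/bottom  bias=-1
  edge (16, 2)→(6, 10): d=(-10,8) right/bottom  bias=-1
  edge (6, 10)→(8, 0): d=(2,-10) top-left  bias=+0
    (4,0)@(9, 1): e=[6,66,12] → #
    (5,0)@(11, 1): e=[2,50,32] → #
    (6,0)@(13, 1): e=[-2,34,52] → ·
    (4,1)@(9, 3): e=[22,46,16] → #
    (6,1)@(13, 3): e=[14,14,56] → #
    (7,1)@(15, 3): e=[10,-2,76] → ·
    (3,2)@(7, 5): e=[42,42,0] → #  [on edge]
    (6,2)@(13, 5): e=[30,-6,60] → ·
    (3,3)@(7, 7): e=[58,22,4] → #
    (5,3)@(11, 7): e=[50,-10,44] → ·
    (3,4)@(7, 9): e=[74,2,8] → #
    (4,4)@(9, 9): e=[70,-14,28] → ·
    (2,7)@(5, 15): e=[126,-42,0] → ·  [on edge]
  covered (11 px):
    · · · · # # · ·
    · · · · # # # ·
    · · · # # # · ·
    · · · # # · · ·
    · · · # · · · ·
    · · · · · · · ·
    · · · · · · · ·
    · · · · · · · ·
    · · · · · · · ·
T1:
  2·area = 52  (B↔C swapped to make it positive)
  edge (0, 15)→(8, 10): d=(8,-5) top-left  bias=+0
  edge (8, 10)→(12, 14): d=(4,4) right/bottom  bias=-1
  edge (12, 14)→(0, 15): d=(-12,1) right/bottom  bias=-1
    (0,1)@(1, 3): e=[-91,0,143] → ·  [on edge]
    (1,2)@(3, 5): e=[-65,0,117] → ·  [on edge]
    (2,3)@(5, 7): e=[-39,0,91] → ·  [on edge]
    (3,4)@(7, 9): e=[-13,0,65] → ·  [on edge]
    (3,5)@(7, 11): e=[3,8,41] → #
    (4,5)@(9, 11): e=[13,0,39] → ·  [on edge]
    (2,6)@(5, 13): e=[9,24,19] → #
    (4,6)@(9, 13): e=[29,8,15] → #
    (5,6)@(11, 13): e=[39,0,13] → ·  [on edge]
    (2,7)@(5, 15): e=[25,32,-5] → ·
    (3,7)@(7, 15): e=[35,24,-7] → ·
    (4,7)@(9, 15): e=[45,16,-9] → ·
    (6,7)@(13, 15): e=[65,0,-13] → ·  [on edge]
    (7,8)@(15, 17): e=[91,0,-39] → ·  [on edge]
  covered (4 px):
    · · · · · · · ·
    · · · · · · · ·
    · · · · · · · ·
    · · · · · · · ·
    · · · · · · · ·
    · · · # · · · ·
    · · # # # · · ·
    · · · · · · · ·
    · · · · · · · ·
T2:
  2·area = 4
  edge (2, 2)→(0, 0): d=(-2,-2) top-left  bias=+0
  edge (0, 0)→(10, 8): d=(10,8) right/bottom  bias=-1
  edge (10, 8)→(2, 2): d=(-8,-6) top-left  bias=+0
    (0,0)@(1, 1): e=[0,2,2] → #  [on edge]
    (1,0)@(3, 1): e=[4,-14,14] → ·
    (0,1)@(1, 3): e=[-4,22,-14] → ·
    (1,1)@(3, 3): e=[0,6,-2] → ·  [on edge]
    (2,2)@(5, 5): e=[0,10,-6] → ·  [on edge]
    (3,3)@(7, 7): e=[0,14,-10] → ·  [on edge]
    (4,4)@(9, 9): e=[0,18,-14] → ·  [on edge]
    (5,5)@(11, 11): e=[0,22,-18] → ·  [on edge]
    (6,6)@(13, 13): e=[0,26,-22] → ·  [on edge]
    (7,7)@(15, 15): e=[0,30,-26] → ·  [on edge]
  covered (1 px):
    # · · · · · · ·
    · · · · · · · ·
    · · · · · · · ·
    · · · · · · · ·
    · · · · · · · ·
    · · · · · · · ·
    · · · · · · · ·
    · · · · · · · ·
    · · · · · · · ·
T3:
  2·area = 20
  edge (14, 16)→(4, 6): d=(-10,-10) top-left  bias=+0
  edge (4, 6)→(8, 8): d=(4,2) right/bottom  bias=-1
  edge (8, 8)→(14, 16): d=(6,8) right/bottom  bias=-1
    (0,1)@(1, 3): e=[0,-6,26] → ·  [on edge]
    (1,2)@(3, 5): e=[0,-2,22] → ·  [on edge]
    (2,3)@(5, 7): e=[0,2,18] → #  [on edge]
    (3,3)@(7, 7): e=[20,-2,2] → ·
    (2,4)@(5, 9): e=[-20,10,30] → ·
    (3,4)@(7, 9): e=[0,6,14] → #  [on edge]
    (4,4)@(9, 9): e=[20,2,-2] → ·
    (3,5)@(7, 11): e=[-20,14,26] → ·
    (4,5)@(9, 11): e=[0,10,10] → #  [on edge]
    (5,5)@(11, 11): e=[20,6,-6] → ·
    (4,6)@(9, 13): e=[-20,18,22] → ·
    (5,6)@(11, 13): e=[0,14,6] → #  [on edge]
    (6,7)@(13, 15): e=[0,18,2] → #  [on edge]
    (7,8)@(15, 17): e=[0,22,-2] → ·  [on edge]
  covered (5 px):
    · · · · · · · ·
    · · · · · · · ·
    · · · · · · · ·
    · · # · · · · ·
    · · · # · · · ·
    · · · · # · · ·
    · · · · · # · ·
    · · · · · · # ·
    · · · · · · · ·
T4:
  2·area = 36
  edge (4, 13)→(4, 10): d=(0,-3) top-left  bias=+0
  edge (4, 10)→(16, 14): d=(12,4) right/bottom  bias=-1
  edge (16, 14)→(4, 13): d=(-12,-1) top-left  bias=+0
    (0,4)@(1, 9): e=[-9,0,45] → ·  [on edge]
    (2,5)@(5, 11): e=[3,8,25] → #
    (3,5)@(7, 11): e=[9,0,27] → ·  [on edge]
    (2,6)@(5, 13): e=[3,32,1] → #
    (3,6)@(7, 13): e=[9,24,3] → #
    (4,6)@(9, 13): e=[15,16,5] → #
    (5,6)@(11, 13): e=[21,8,7] → #
    (6,6)@(13, 13): e=[27,0,9] → ·  [on edge]
    (2,7)@(5, 15): e=[3,56,-23] → ·
    (3,7)@(7, 15): e=[9,48,-21] → ·
    (4,7)@(9, 15): e=[15,40,-19] → ·
    (5,7)@(11, 15): e=[21,32,-17] → ·
  covered (5 px):
    · · · · · · · ·
    · · · · · · · ·
    · · · · · · · ·
    · · · · · · · ·
    · · · · · · · ·
    · · # · · · · ·
    · · # # # # · ·
    · · · · · · · ·
    · · · · · · · ·

Answer: [[4,0],[5,0],[4,1],[5,1],[6,1],[3,2],[4,2],[5,2],[3,3],[4,3],[3,4]]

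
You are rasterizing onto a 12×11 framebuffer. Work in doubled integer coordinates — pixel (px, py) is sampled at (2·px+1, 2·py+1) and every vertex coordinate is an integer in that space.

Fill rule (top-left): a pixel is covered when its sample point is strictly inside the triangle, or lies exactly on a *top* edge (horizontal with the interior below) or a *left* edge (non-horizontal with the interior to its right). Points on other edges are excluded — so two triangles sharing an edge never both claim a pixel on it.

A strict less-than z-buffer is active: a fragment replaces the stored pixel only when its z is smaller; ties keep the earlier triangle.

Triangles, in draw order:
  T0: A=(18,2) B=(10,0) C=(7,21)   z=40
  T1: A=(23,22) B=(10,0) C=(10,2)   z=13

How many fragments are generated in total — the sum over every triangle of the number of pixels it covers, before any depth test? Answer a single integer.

T0:
  2·area = 174  (B↔C swapped to make it positive)
  edge (18, 2)→(7, 21): d=(-11,19) right/bottom  bias=-1
  edge (7, 21)→(10, 0): d=(3,-21) top-left  bias=+0
  edge (10, 0)→(18, 2): d=(8,2) right/bottom  bias=-1
    (5,0)@(11, 1): e=[144,24,6] → #
    (6,0)@(13, 1): e=[106,66,2] → #
    (7,0)@(15, 1): e=[68,108,-2] → ·
    (5,1)@(11, 3): e=[122,30,22] → #
    (7,1)@(15, 3): e=[46,114,14] → #
    (8,1)@(17, 3): e=[8,156,10] → #
    (9,1)@(19, 3): e=[-30,198,6] → ·
    (5,2)@(11, 5): e=[100,36,38] → #
    (8,2)@(17, 5): e=[-14,162,26] → ·
    (4,3)@(9, 7): e=[116,0,58] → #  [on edge]
    (8,3)@(17, 7): e=[-36,168,42] → ·
    (4,4)@(9, 9): e=[94,6,74] → #
    (3,10)@(7, 21): e=[0,0,174] → ·  [on edge]
  covered (22 px):
    · · · · · # # · · · · ·
    · · · · · # # # # · · ·
    · · · · · # # # · · · ·
    · · · · # # # # · · · ·
    · · · · # # # · · · · ·
    · · · · # # · · · · · ·
    · · · · # # · · · · · ·
    · · · · # · · · · · · ·
    · · · · # · · · · · · ·
    · · · · · · · · · · · ·
    · · · · · · · · · · · ·
T1:
  2·area = 26  (B↔C swapped to make it positive)
  edge (23, 22)→(10, 2): d=(-13,-20) top-left  bias=+0
  edge (10, 2)→(10, 0): d=(0,-2) top-left  bias=+0
  edge (10, 0)→(23, 22): d=(13,22) right/bottom  bias=-1
    (5,1)@(11, 3): e=[7,2,17] → #
    (6,1)@(13, 3): e=[47,6,-27] → ·
    (5,2)@(11, 5): e=[-19,2,43] → ·
    (7,4)@(15, 9): e=[9,10,7] → #
    (8,4)@(17, 9): e=[49,14,-37] → ·
    (7,5)@(15, 11): e=[-17,10,33] → ·
  covered (2 px):
    · · · · · · · · · · · ·
    · · · · · # · · · · · ·
    · · · · · · · · · · · ·
    · · · · · · · · · · · ·
    · · · · · · · # · · · ·
    · · · · · · · · · · · ·
    · · · · · · · · · · · ·
    · · · · · · · · · · · ·
    · · · · · · · · · · · ·
    · · · · · · · · · · · ·
    · · · · · · · · · · · ·

Answer: 24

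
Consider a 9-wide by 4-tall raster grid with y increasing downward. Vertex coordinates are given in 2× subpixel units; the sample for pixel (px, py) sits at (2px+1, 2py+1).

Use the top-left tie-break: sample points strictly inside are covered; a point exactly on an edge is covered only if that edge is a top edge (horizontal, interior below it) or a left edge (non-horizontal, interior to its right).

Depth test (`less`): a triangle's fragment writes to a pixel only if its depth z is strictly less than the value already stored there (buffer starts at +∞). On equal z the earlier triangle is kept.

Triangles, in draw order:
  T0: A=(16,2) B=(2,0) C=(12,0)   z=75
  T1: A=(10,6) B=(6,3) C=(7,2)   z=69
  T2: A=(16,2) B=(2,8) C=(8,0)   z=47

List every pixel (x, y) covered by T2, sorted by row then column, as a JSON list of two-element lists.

T0:
  2·area = 20
  edge (16, 2)→(2, 0): d=(-14,-2) top-left  bias=+0
  edge (2, 0)→(12, 0): d=(10,0) top-left  bias=+0
  edge (12, 0)→(16, 2): d=(4,2) right/bottom  bias=-1
    (4,0)@(9, 1): e=[0,10,10] → X  [on edge]
    (5,0)@(11, 1): e=[4,10,6] → X
    (6,0)@(13, 1): e=[8,10,2] → X
    (7,0)@(15, 1): e=[12,10,-2] → .
    (4,1)@(9, 3): e=[-28,30,18] → .
    (5,1)@(11, 3): e=[-24,30,14] → .
    (6,1)@(13, 3): e=[-20,30,10] → .
  covered (3 px):
    . . . . X X X . .
    . . . . . . . . .
    . . . . . . . . .
    . . . . . . . . .
T1:
  2·area = 7
  edge (10, 6)→(6, 3): d=(-4,-3) top-left  bias=+0
  edge (6, 3)→(7, 2): d=(1,-1) top-left  bias=+0
  edge (7, 2)→(10, 6): d=(3,4) right/bottom  bias=-1
    (3,1)@(7, 3): e=[3,1,3] → X
    (4,1)@(9, 3): e=[9,3,-5] → .
    (3,2)@(7, 5): e=[-5,3,9] → .
    (4,2)@(9, 5): e=[1,5,1] → X
    (5,2)@(11, 5): e=[7,7,-7] → .
    (4,3)@(9, 7): e=[-7,7,7] → .
  covered (2 px):
    . . . . . . . . .
    . . . X . . . . .
    . . . . X . . . .
    . . . . . . . . .
T2:
  2·area = 76
  edge (16, 2)→(2, 8): d=(-14,6) right/bottom  bias=-1
  edge (2, 8)→(8, 0): d=(6,-8) top-left  bias=+0
  edge (8, 0)→(16, 2): d=(8,2) right/bottom  bias=-1
    (4,0)@(9, 1): e=[56,14,6] → X
    (5,0)@(11, 1): e=[44,30,2] → X
    (6,0)@(13, 1): e=[32,46,-2] → .
    (3,1)@(7, 3): e=[40,10,26] → X
    (6,1)@(13, 3): e=[4,58,14] → X
    (7,1)@(15, 3): e=[-8,74,10] → .
    (2,2)@(5, 5): e=[24,6,46] → X
    (4,2)@(9, 5): e=[0,38,38] → .  [on edge]
    (5,2)@(11, 5): e=[-12,54,34] → .
    (6,2)@(13, 5): e=[-24,70,30] → .
    (1,3)@(3, 7): e=[8,2,66] → X
    (2,3)@(5, 7): e=[-4,18,62] → .
  covered (9 px):
    . . . . X X . . .
    . . . X X X X . .
    . . X X . . . . .
    . X . . . . . . .

Final: [[4,0],[5,0],[3,1],[4,1],[5,1],[6,1],[2,2],[3,2],[1,3]]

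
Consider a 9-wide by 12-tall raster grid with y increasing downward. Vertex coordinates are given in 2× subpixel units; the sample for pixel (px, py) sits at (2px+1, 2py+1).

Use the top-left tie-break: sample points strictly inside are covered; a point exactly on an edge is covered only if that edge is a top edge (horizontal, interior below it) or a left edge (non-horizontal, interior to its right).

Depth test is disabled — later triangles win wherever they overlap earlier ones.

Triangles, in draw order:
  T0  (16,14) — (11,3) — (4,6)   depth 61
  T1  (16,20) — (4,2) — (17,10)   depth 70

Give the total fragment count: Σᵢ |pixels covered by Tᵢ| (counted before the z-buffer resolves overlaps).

T0:
  2·area = 92  (B↔C swapped to make it positive)
  edge (16, 14)→(4, 6): d=(-12,-8) top-left  bias=+0
  edge (4, 6)→(11, 3): d=(7,-3) top-left  bias=+0
  edge (11, 3)→(16, 14): d=(5,11) right/bottom  bias=-1
    (5,1)@(11, 3): e=[92,0,0] → ·  [on edge]
    (3,2)@(7, 5): e=[36,2,54] → █
    (4,2)@(9, 5): e=[52,8,32] → █
    (5,2)@(11, 5): e=[68,14,10] → █
    (6,2)@(13, 5): e=[84,20,-12] → ·
    (3,3)@(7, 7): e=[12,16,64] → █
    (6,3)@(13, 7): e=[60,34,-2] → ·
    (3,4)@(7, 9): e=[-12,30,74] → ·
    (4,4)@(9, 9): e=[4,36,52] → █
    (6,4)@(13, 9): e=[36,48,8] → █
    (7,4)@(15, 9): e=[52,54,-14] → ·
    (4,5)@(9, 11): e=[-20,50,62] → ·
  covered (11 px):
    · · · · · · · · ·
    · · · · · · · · ·
    · · · █ █ █ · · ·
    · · · █ █ █ · · ·
    · · · · █ █ █ · ·
    · · · · · · █ · ·
    · · · · · · · █ ·
    · · · · · · · · ·
    · · · · · · · · ·
    · · · · · · · · ·
    · · · · · · · · ·
    · · · · · · · · ·
T1:
  2·area = 138
  edge (16, 20)→(4, 2): d=(-12,-18) top-left  bias=+0
  edge (4, 2)→(17, 10): d=(13,8) right/bottom  bias=-1
  edge (17, 10)→(16, 20): d=(-1,10) right/bottom  bias=-1
    (2,1)@(5, 3): e=[6,5,127] → █
    (3,1)@(7, 3): e=[42,-11,107] → ·
    (2,2)@(5, 5): e=[-18,31,125] → ·
    (3,2)@(7, 5): e=[18,15,105] → █
    (4,2)@(9, 5): e=[54,-1,85] → ·
    (3,3)@(7, 7): e=[-6,41,103] → ·
    (4,3)@(9, 7): e=[30,25,83] → █
    (5,3)@(11, 7): e=[66,9,63] → █
    (6,3)@(13, 7): e=[102,-7,43] → ·
    (4,4)@(9, 9): e=[6,51,81] → █
    (6,4)@(13, 9): e=[78,19,41] → █
    (7,4)@(15, 9): e=[114,3,21] → █
  covered (16 px):
    · · · · · · · · ·
    · · █ · · · · · ·
    · · · █ · · · · ·
    · · · · █ █ · · ·
    · · · · █ █ █ █ ·
    · · · · · █ █ █ ·
    · · · · · · █ █ ·
    · · · · · · █ █ ·
    · · · · · · · █ ·
    · · · · · · · · ·
    · · · · · · · · ·
    · · · · · · · · ·

Final: 27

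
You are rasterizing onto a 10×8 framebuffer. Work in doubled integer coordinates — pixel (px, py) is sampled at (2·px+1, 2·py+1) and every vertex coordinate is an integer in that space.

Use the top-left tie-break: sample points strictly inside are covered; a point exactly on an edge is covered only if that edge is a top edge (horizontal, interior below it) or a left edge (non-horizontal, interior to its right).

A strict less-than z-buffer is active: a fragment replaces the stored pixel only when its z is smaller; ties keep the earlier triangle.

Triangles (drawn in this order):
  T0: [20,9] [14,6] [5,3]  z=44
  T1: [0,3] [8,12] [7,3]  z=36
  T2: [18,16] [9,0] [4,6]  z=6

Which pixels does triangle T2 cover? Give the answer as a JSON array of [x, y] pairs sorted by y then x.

T0:
  2·area = 9  (B↔C swapped to make it positive)
  edge (20, 9)→(5, 3): d=(-15,-6) top-left  bias=+0
  edge (5, 3)→(14, 6): d=(9,3) right/bottom  bias=-1
  edge (14, 6)→(20, 9): d=(6,3) right/bottom  bias=-1
    (2,1)@(5, 3): e=[0,0,9] → .  [on edge]
    (5,2)@(11, 5): e=[6,0,3] → .  [on edge]
    (7,3)@(15, 7): e=[0,6,3] → X  [on edge]
    (8,3)@(17, 7): e=[12,0,-3] → .  [on edge]
    (7,4)@(15, 9): e=[-30,24,15] → .
  covered (1 px):
    . . . . . . . . . .
    . . . . . . . . . .
    . . . . . . . . . .
    . . . . . . . X . .
    . . . . . . . . . .
    . . . . . . . . . .
    . . . . . . . . . .
    . . . . . . . . . .
T1:
  2·area = 63  (B↔C swapped to make it positive)
  edge (0, 3)→(7, 3): d=(7,0) top-left  bias=+0
  edge (7, 3)→(8, 12): d=(1,9) right/bottom  bias=-1
  edge (8, 12)→(0, 3): d=(-8,-9) top-left  bias=+0
    (0,1)@(1, 3): e=[0,54,9] → X  [on edge]
    (1,1)@(3, 3): e=[0,36,27] → X  [on edge]
    (2,1)@(5, 3): e=[0,18,45] → X  [on edge]
    (3,1)@(7, 3): e=[0,0,63] → .  [on edge]
    (4,1)@(9, 3): e=[0,-18,81] → .  [on edge]
    (5,1)@(11, 3): e=[0,-36,99] → .  [on edge]
    (6,1)@(13, 3): e=[0,-54,117] → .  [on edge]
    (7,1)@(15, 3): e=[0,-72,135] → .  [on edge]
    (8,1)@(17, 3): e=[0,-90,153] → .  [on edge]
    (9,1)@(19, 3): e=[0,-108,171] → .  [on edge]
    (0,2)@(1, 5): e=[14,56,-7] → .
    (1,2)@(3, 5): e=[14,38,11] → X
  covered (9 px):
    . . . . . . . . . .
    X X X . . . . . . .
    . X X X . . . . . .
    . . X X . . . . . .
    . . . X . . . . . .
    . . . . . . . . . .
    . . . . . . . . . .
    . . . . . . . . . .
T2:
  2·area = 134  (B↔C swapped to make it positive)
  edge (18, 16)→(4, 6): d=(-14,-10) top-left  bias=+0
  edge (4, 6)→(9, 0): d=(5,-6) top-left  bias=+0
  edge (9, 0)→(18, 16): d=(9,16) right/bottom  bias=-1
    (4,0)@(9, 1): e=[120,5,9] → X
    (5,0)@(11, 1): e=[140,17,-23] → .
    (3,1)@(7, 3): e=[72,3,59] → X
    (5,1)@(11, 3): e=[112,27,-5] → .
    (2,2)@(5, 5): e=[24,1,109] → X
    (5,2)@(11, 5): e=[84,37,13] → X
    (6,2)@(13, 5): e=[104,49,-19] → .
    (2,3)@(5, 7): e=[-4,11,127] → .
    (3,3)@(7, 7): e=[16,23,95] → X
    (6,3)@(13, 7): e=[76,59,-1] → .
    (3,4)@(7, 9): e=[-12,33,113] → .
    (4,4)@(9, 9): e=[8,45,81] → X
    (5,5)@(11, 11): e=[0,67,67] → X  [on edge]
  covered (18 px):
    . . . . X . . . . .
    . . . X X . . . . .
    . . X X X X . . . .
    . . . X X X . . . .
    . . . . X X X . . .
    . . . . . X X X . .
    . . . . . . . X . .
    . . . . . . . . X .

Answer: [[4,0],[3,1],[4,1],[2,2],[3,2],[4,2],[5,2],[3,3],[4,3],[5,3],[4,4],[5,4],[6,4],[5,5],[6,5],[7,5],[7,6],[8,7]]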